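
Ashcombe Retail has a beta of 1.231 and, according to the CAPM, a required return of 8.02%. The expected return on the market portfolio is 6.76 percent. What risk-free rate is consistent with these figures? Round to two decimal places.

1.31%

E(R) = R_f + β(E(R_m) − R_f) = R_f(1 − β) + β·E(R_m)
8.02% = R_f × (1 − 1.231) + 1.231 × 6.76%
8.02% = R_f × -0.231 + 8.32156%
R_f = (8.02% − 8.32156%) / -0.231 = 1.31%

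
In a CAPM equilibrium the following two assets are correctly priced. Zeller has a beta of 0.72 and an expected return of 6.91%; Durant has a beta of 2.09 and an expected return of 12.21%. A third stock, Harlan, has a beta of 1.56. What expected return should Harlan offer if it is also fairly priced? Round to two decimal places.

10.16%

MRP (SML slope) = (12.21% − 6.91%) / (2.09 − 0.72) = 5.30% / 1.37 = 3.8686%
R_f (intercept) = 6.91% − 0.72 × 3.8686% = 4.1246%
E(R_Harlan) = R_f + β × MRP = 4.1246% + 1.56 × 3.8686% = 10.16%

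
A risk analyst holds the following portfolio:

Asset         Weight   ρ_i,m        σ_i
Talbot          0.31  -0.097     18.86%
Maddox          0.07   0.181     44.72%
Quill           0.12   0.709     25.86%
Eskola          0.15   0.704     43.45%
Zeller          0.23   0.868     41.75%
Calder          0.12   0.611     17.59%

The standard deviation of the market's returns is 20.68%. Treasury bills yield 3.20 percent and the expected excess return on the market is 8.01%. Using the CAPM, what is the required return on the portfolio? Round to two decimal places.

9.56%

β_Talbot = -0.097 × 18.86% / 20.68% = -0.0885
β_Maddox = 0.181 × 44.72% / 20.68% = 0.3914
β_Quill = 0.709 × 25.86% / 20.68% = 0.8866
β_Eskola = 0.704 × 43.45% / 20.68% = 1.4791
β_Zeller = 0.868 × 41.75% / 20.68% = 1.7524
β_Calder = 0.611 × 17.59% / 20.68% = 0.5197
β_P = Σ w_i β_i = 0.31×-0.0885 + 0.07×0.3914 + 0.12×0.8866 + 0.15×1.4791 + 0.23×1.7524 + 0.12×0.5197 = 0.7936
E(R_P) = R_f + β_P × MRP = 3.20% + 0.7936 × 8.01% = 9.56%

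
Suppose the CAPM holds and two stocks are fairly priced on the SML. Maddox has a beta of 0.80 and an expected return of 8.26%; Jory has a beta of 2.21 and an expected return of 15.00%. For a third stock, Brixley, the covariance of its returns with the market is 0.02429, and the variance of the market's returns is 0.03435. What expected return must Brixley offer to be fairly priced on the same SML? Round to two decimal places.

7.82%

MRP = (15.00% − 8.26%) / (2.21 − 0.80) = 4.7801%
R_f = 8.26% − 0.80 × 4.7801% = 4.4359%
β_Brixley = Cov / Var(R_m) = 0.02429 / 0.03435 = 0.7071
E(R_Brixley) = R_f + β × MRP = 4.4359% + 0.7071 × 4.7801% = 7.82%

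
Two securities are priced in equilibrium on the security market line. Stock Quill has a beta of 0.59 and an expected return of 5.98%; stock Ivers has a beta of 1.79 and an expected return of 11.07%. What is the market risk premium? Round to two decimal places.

Both satisfy E(R) = R_f + β·MRP, so the slope of the SML is
MRP = (11.07% − 5.98%) / (1.79 − 0.59) = 5.09% / 1.20 = 4.2417%

4.24%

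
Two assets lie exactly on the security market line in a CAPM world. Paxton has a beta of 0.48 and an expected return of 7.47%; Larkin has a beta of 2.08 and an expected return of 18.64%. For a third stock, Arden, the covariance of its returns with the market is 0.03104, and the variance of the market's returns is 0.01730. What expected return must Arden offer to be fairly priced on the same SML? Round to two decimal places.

MRP = (18.64% − 7.47%) / (2.08 − 0.48) = 6.9813%
R_f = 7.47% − 0.48 × 6.9813% = 4.1190%
β_Arden = Cov / Var(R_m) = 0.03104 / 0.01730 = 1.7942
E(R_Arden) = R_f + β × MRP = 4.1190% + 1.7942 × 6.9813% = 16.64%

16.64%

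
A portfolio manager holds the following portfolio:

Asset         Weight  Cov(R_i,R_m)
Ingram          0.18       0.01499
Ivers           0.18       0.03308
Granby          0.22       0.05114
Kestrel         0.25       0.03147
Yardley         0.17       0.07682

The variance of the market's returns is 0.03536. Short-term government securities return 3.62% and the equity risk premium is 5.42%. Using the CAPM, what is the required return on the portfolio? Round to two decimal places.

9.88%

β_Ingram = 0.01499 / 0.03536 = 0.4239
β_Ivers = 0.03308 / 0.03536 = 0.9355
β_Granby = 0.05114 / 0.03536 = 1.4463
β_Kestrel = 0.03147 / 0.03536 = 0.8900
β_Yardley = 0.07682 / 0.03536 = 2.1725
β_P = Σ w_i β_i = 0.18×0.4239 + 0.18×0.9355 + 0.22×1.4463 + 0.25×0.8900 + 0.17×2.1725 = 1.1547
E(R_P) = R_f + β_P × MRP = 3.62% + 1.1547 × 5.42% = 9.88%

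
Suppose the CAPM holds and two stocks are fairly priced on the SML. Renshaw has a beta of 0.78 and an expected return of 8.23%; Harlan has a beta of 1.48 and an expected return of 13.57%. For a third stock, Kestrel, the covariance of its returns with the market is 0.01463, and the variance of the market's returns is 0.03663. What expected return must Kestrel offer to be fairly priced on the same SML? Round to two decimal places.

MRP = (13.57% − 8.23%) / (1.48 − 0.78) = 7.6286%
R_f = 8.23% − 0.78 × 7.6286% = 2.2797%
β_Kestrel = Cov / Var(R_m) = 0.01463 / 0.03663 = 0.3994
E(R_Kestrel) = R_f + β × MRP = 2.2797% + 0.3994 × 7.6286% = 5.33%

5.33%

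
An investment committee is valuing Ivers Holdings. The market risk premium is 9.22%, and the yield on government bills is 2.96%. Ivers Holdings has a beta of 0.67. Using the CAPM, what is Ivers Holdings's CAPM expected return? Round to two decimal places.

E(R) = R_f + β × MRP = 2.96% + 0.67 × 9.22% = 9.14%

9.14%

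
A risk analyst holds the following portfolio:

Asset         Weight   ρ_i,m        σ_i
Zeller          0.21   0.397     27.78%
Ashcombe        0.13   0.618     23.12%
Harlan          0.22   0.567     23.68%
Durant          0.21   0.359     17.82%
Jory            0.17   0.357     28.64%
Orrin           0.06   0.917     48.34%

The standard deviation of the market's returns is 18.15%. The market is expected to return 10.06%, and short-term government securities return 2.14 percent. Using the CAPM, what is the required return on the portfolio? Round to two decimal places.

β_Zeller = 0.397 × 27.78% / 18.15% = 0.6076
β_Ashcombe = 0.618 × 23.12% / 18.15% = 0.7872
β_Harlan = 0.567 × 23.68% / 18.15% = 0.7398
β_Durant = 0.359 × 17.82% / 18.15% = 0.3525
β_Jory = 0.357 × 28.64% / 18.15% = 0.5633
β_Orrin = 0.917 × 48.34% / 18.15% = 2.4423
β_P = Σ w_i β_i = 0.21×0.6076 + 0.13×0.7872 + 0.22×0.7398 + 0.21×0.3525 + 0.17×0.5633 + 0.06×2.4423 = 0.7090
MRP = 10.06% − 2.14% = 7.92%
E(R_P) = R_f + β_P × MRP = 2.14% + 0.7090 × 7.92% = 7.76%

7.76%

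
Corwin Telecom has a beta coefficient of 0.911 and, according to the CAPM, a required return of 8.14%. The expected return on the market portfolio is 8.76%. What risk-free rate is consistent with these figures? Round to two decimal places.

1.79%

E(R) = R_f + β(E(R_m) − R_f) = R_f(1 − β) + β·E(R_m)
8.14% = R_f × (1 − 0.911) + 0.911 × 8.76%
8.14% = R_f × 0.089 + 7.98036%
R_f = (8.14% − 7.98036%) / 0.089 = 1.79%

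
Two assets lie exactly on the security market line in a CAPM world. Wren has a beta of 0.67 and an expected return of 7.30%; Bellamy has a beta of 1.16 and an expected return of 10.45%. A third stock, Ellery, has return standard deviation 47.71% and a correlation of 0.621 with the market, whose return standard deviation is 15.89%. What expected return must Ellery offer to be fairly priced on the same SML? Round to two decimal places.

MRP = (10.45% − 7.30%) / (1.16 − 0.67) = 6.4286%
R_f = 7.30% − 0.67 × 6.4286% = 2.9928%
β_Ellery = ρ·σ_i/σ_m = 0.621 × 47.71 / 15.89 = 1.8646
E(R_Ellery) = R_f + β × MRP = 2.9928% + 1.8646 × 6.4286% = 14.98%

14.98%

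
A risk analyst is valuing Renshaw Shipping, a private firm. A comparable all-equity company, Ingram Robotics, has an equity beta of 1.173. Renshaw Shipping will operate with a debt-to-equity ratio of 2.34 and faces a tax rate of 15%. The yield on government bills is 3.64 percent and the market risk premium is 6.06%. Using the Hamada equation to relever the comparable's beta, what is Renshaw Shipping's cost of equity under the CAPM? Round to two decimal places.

β_L = β_U × [1 + (1 − t)(D/E)] = 1.173 × [1 + (1 − 0.15) × 2.34]
    = 1.173 × [1 + 0.85 × 2.34] = 1.173 × 2.9890 = 3.5061
E(R) = R_f + β_L × MRP = 3.64% + 3.5061 × 6.06% = 24.89%

24.89%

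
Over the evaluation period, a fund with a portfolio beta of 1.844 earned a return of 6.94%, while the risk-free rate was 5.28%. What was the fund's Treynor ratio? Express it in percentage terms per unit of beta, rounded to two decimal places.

Treynor = (R_P − R_f) / β_P = (6.94% − 5.28%) / 1.8440 = 1.66% / 1.8440 = 0.90%

0.90%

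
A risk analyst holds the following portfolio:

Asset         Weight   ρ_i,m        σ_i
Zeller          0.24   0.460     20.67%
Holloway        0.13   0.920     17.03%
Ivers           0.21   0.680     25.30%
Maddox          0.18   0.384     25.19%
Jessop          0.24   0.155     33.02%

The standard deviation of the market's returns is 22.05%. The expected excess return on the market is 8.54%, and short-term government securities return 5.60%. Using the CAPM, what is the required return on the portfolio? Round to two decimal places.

9.82%

β_Zeller = 0.460 × 20.67% / 22.05% = 0.4312
β_Holloway = 0.920 × 17.03% / 22.05% = 0.7105
β_Ivers = 0.680 × 25.30% / 22.05% = 0.7802
β_Maddox = 0.384 × 25.19% / 22.05% = 0.4387
β_Jessop = 0.155 × 33.02% / 22.05% = 0.2321
β_P = Σ w_i β_i = 0.24×0.4312 + 0.13×0.7105 + 0.21×0.7802 + 0.18×0.4387 + 0.24×0.2321 = 0.4944
E(R_P) = R_f + β_P × MRP = 5.60% + 0.4944 × 8.54% = 9.82%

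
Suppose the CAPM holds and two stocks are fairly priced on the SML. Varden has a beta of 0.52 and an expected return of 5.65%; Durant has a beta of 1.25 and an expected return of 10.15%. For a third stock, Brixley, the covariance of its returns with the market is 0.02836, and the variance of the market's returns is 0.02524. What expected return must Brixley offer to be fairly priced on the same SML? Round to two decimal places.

9.37%

MRP = (10.15% − 5.65%) / (1.25 − 0.52) = 6.1644%
R_f = 5.65% − 0.52 × 6.1644% = 2.4445%
β_Brixley = Cov / Var(R_m) = 0.02836 / 0.02524 = 1.1236
E(R_Brixley) = R_f + β × MRP = 2.4445% + 1.1236 × 6.1644% = 9.37%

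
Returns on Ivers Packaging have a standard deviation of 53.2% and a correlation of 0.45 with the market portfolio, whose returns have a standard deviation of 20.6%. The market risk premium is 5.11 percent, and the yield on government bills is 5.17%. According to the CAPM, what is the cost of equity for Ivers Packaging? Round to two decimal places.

11.11%

β = ρ × σ_i / σ_m = 0.45 × 53.2% / 20.6% = 1.1621
E(R) = 5.17% + 1.1621 × 5.11% = 11.11%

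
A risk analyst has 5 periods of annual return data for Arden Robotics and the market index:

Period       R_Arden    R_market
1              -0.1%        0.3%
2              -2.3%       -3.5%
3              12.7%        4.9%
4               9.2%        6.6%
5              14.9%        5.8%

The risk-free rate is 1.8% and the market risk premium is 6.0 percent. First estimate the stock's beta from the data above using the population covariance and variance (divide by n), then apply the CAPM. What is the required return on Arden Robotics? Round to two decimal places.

11.59%

Mean R_i = (-0.1 − 2.3 + 12.7 + 9.2 + 14.9) / 5 = 6.8800%
Mean R_m = (0.3 − 3.5 + 4.9 + 6.6 + 5.8) / 5 = 2.8200%
Σ(R_i − R̄_i)(R_m − R̄_m) = 120.3820  ⇒  Cov = 120.3820 / 5 = 24.0764
Σ(R_m − R̄_m)² = 73.7880  ⇒  Var(R_m) = 73.7880 / 5 = 14.7576
β = Cov / Var(R_m) = 24.0764 / 14.7576 = 1.6315
E(R) = R_f + β × MRP = 1.8% + 1.6315 × 6.0% = 11.59%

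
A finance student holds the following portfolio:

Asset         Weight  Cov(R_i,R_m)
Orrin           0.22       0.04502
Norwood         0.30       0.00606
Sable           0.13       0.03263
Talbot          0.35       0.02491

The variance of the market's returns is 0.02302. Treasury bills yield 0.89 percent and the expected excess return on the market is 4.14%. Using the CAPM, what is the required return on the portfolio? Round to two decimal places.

β_Orrin = 0.04502 / 0.02302 = 1.9557
β_Norwood = 0.00606 / 0.02302 = 0.2632
β_Sable = 0.03263 / 0.02302 = 1.4175
β_Talbot = 0.02491 / 0.02302 = 1.0821
β_P = Σ w_i β_i = 0.22×1.9557 + 0.30×0.2632 + 0.13×1.4175 + 0.35×1.0821 = 1.0722
E(R_P) = R_f + β_P × MRP = 0.89% + 1.0722 × 4.14% = 5.33%

5.33%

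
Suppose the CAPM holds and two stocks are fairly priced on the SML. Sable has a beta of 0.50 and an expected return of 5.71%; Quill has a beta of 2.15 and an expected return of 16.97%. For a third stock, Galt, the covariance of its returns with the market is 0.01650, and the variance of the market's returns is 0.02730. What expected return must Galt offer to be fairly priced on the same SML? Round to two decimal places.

MRP = (16.97% − 5.71%) / (2.15 − 0.50) = 6.8242%
R_f = 5.71% − 0.50 × 6.8242% = 2.2979%
β_Galt = Cov / Var(R_m) = 0.01650 / 0.02730 = 0.6044
E(R_Galt) = R_f + β × MRP = 2.2979% + 0.6044 × 6.8242% = 6.42%

6.42%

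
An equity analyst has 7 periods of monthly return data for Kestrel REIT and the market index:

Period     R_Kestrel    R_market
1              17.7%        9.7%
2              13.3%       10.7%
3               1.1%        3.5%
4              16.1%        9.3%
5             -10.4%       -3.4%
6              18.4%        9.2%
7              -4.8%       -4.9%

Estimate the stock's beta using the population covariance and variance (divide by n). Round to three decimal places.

Mean R_i = (17.7 + 13.3 + 1.1 + 16.1 − 10.4 + 18.4 − 4.8) / 7 = 7.3429%
Mean R_m = (9.7 + 10.7 + 3.5 + 9.3 − 3.4 + 9.2 − 4.9) / 7 = 4.8714%
Σ(R_i − R̄_i)(R_m − R̄_m) = 445.3486  ⇒  Cov = 445.3486 / 7 = 63.6212
Σ(R_m − R̄_m)² = 261.4143  ⇒  Var(R_m) = 261.4143 / 7 = 37.3449
β = Cov / Var(R_m) = 63.6212 / 37.3449 = 1.7036

1.704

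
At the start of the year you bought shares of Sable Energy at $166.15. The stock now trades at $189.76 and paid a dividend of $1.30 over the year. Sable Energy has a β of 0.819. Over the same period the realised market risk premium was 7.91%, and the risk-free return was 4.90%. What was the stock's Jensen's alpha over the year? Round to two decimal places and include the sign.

+3.61%

Realised HPR = (P1 + D1 − P0) / P0 = (189.76 + 1.30 − 166.15) / 166.15 = 24.91 / 166.15 = 14.9925%
CAPM required = R_f + β·MRP = 4.90% + 0.819 × 7.91% = 11.37829%
α = realised − required = 14.9925% − 11.37829% = +3.61%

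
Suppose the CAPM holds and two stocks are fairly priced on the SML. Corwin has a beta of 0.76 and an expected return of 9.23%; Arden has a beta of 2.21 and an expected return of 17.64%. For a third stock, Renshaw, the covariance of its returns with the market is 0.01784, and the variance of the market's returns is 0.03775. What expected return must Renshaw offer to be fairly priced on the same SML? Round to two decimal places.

MRP = (17.64% − 9.23%) / (2.21 − 0.76) = 5.8000%
R_f = 9.23% − 0.76 × 5.8000% = 4.8220%
β_Renshaw = Cov / Var(R_m) = 0.01784 / 0.03775 = 0.4726
E(R_Renshaw) = R_f + β × MRP = 4.8220% + 0.4726 × 5.8000% = 7.56%

7.56%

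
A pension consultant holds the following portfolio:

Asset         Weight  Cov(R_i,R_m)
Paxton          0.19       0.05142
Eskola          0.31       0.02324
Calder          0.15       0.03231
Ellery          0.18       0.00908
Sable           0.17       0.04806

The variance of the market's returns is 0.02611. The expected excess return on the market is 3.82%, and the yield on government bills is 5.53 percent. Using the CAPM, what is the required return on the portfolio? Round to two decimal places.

10.16%

β_Paxton = 0.05142 / 0.02611 = 1.9694
β_Eskola = 0.02324 / 0.02611 = 0.8901
β_Calder = 0.03231 / 0.02611 = 1.2375
β_Ellery = 0.00908 / 0.02611 = 0.3478
β_Sable = 0.04806 / 0.02611 = 1.8407
β_P = Σ w_i β_i = 0.19×1.9694 + 0.31×0.8901 + 0.15×1.2375 + 0.18×0.3478 + 0.17×1.8407 = 1.2113
E(R_P) = R_f + β_P × MRP = 5.53% + 1.2113 × 3.82% = 10.16%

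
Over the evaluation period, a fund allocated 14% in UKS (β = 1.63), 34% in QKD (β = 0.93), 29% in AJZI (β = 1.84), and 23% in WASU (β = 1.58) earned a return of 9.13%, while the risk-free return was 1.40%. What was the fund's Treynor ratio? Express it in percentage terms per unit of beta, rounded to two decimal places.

β_P = 0.14×1.63 + 0.34×0.93 + 0.29×1.84 + 0.23×1.58 = 1.4414
Treynor = (R_P − R_f) / β_P = (9.13% − 1.40%) / 1.4414 = 7.73% / 1.4414 = 5.36%

5.36%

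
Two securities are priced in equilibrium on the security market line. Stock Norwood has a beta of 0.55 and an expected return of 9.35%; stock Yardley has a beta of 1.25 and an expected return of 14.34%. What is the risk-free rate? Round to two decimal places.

5.43%

Both satisfy E(R) = R_f + β·MRP, so the slope of the SML is
MRP = (14.34% − 9.35%) / (1.25 − 0.55) = 4.99% / 0.70 = 7.1286%
R_f = E(R_Norwood) − β_Norwood·MRP = 9.35% − 0.55 × 7.1286% = 5.4293%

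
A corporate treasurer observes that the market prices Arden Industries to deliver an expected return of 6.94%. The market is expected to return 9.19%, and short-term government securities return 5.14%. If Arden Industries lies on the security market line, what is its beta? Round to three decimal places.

MRP = 9.19% − 5.14% = 4.05%
β = (E(R) − R_f) / MRP = (6.94% − 5.14%) / 4.05% = 1.80% / 4.05% = 0.444

0.444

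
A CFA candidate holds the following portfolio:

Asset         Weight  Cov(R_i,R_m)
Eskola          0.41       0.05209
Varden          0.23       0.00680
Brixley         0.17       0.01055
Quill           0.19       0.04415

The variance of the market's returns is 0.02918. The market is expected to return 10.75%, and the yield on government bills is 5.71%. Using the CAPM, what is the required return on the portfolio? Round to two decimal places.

11.43%

β_Eskola = 0.05209 / 0.02918 = 1.7851
β_Varden = 0.00680 / 0.02918 = 0.2330
β_Brixley = 0.01055 / 0.02918 = 0.3615
β_Quill = 0.04415 / 0.02918 = 1.5130
β_P = Σ w_i β_i = 0.41×1.7851 + 0.23×0.2330 + 0.17×0.3615 + 0.19×1.5130 = 1.1344
MRP = 10.75% − 5.71% = 5.04%
E(R_P) = R_f + β_P × MRP = 5.71% + 1.1344 × 5.04% = 11.43%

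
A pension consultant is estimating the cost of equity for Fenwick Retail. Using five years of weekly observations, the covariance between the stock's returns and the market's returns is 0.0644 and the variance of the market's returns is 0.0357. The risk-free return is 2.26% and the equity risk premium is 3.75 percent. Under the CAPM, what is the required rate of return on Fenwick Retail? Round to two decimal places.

9.02%

β = Cov(R_i, R_m) / Var(R_m) = 0.0644 / 0.0357 = 1.8039
E(R) = R_f + β × MRP = 2.26% + 1.8039 × 3.75% = 9.02%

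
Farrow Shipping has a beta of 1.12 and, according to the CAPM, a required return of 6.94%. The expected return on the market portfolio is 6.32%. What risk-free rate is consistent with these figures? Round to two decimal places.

1.15%

E(R) = R_f + β(E(R_m) − R_f) = R_f(1 − β) + β·E(R_m)
6.94% = R_f × (1 − 1.12) + 1.12 × 6.32%
6.94% = R_f × -0.12 + 7.0784%
R_f = (6.94% − 7.0784%) / -0.12 = 1.15%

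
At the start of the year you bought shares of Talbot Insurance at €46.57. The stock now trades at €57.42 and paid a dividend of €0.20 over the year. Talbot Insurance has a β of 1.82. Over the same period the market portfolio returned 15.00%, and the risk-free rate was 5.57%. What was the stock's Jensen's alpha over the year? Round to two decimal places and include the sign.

Realised HPR = (P1 + D1 − P0) / P0 = (57.42 + 0.20 − 46.57) / 46.57 = 11.05 / 46.57 = 23.7277%
MRP = 15.00% − 5.57% = 9.43%
CAPM required = R_f + β·MRP = 5.57% + 1.82 × 9.43% = 22.7326%
α = realised − required = 23.7277% − 22.7326% = +1.00%

+1.00%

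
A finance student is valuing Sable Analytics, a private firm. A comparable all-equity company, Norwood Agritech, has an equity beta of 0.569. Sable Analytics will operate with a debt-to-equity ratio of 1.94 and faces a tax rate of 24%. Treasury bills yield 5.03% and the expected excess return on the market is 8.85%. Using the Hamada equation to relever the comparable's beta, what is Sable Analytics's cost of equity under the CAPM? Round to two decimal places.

17.49%

β_L = β_U × [1 + (1 − t)(D/E)] = 0.569 × [1 + (1 − 0.24) × 1.94]
    = 0.569 × [1 + 0.76 × 1.94] = 0.569 × 2.4744 = 1.4079
E(R) = R_f + β_L × MRP = 5.03% + 1.4079 × 8.85% = 17.49%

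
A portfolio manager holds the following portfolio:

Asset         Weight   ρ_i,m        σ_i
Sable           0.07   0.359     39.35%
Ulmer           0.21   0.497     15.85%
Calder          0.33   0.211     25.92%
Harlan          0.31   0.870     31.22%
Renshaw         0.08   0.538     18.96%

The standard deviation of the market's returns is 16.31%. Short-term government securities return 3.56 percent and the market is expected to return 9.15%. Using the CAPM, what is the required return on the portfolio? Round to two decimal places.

β_Sable = 0.359 × 39.35% / 16.31% = 0.8661
β_Ulmer = 0.497 × 15.85% / 16.31% = 0.4830
β_Calder = 0.211 × 25.92% / 16.31% = 0.3353
β_Harlan = 0.870 × 31.22% / 16.31% = 1.6653
β_Renshaw = 0.538 × 18.96% / 16.31% = 0.6254
β_P = Σ w_i β_i = 0.07×0.8661 + 0.21×0.4830 + 0.33×0.3353 + 0.31×1.6653 + 0.08×0.6254 = 0.8390
MRP = 9.15% − 3.56% = 5.59%
E(R_P) = R_f + β_P × MRP = 3.56% + 0.8390 × 5.59% = 8.25%

8.25%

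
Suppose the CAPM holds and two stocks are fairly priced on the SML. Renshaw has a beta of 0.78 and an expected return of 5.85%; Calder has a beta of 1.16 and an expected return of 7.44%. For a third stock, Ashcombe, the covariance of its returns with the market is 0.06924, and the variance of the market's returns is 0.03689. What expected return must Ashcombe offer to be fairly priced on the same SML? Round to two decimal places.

10.44%

MRP = (7.44% − 5.85%) / (1.16 − 0.78) = 4.1842%
R_f = 5.85% − 0.78 × 4.1842% = 2.5863%
β_Ashcombe = Cov / Var(R_m) = 0.06924 / 0.03689 = 1.8769
E(R_Ashcombe) = R_f + β × MRP = 2.5863% + 1.8769 × 4.1842% = 10.44%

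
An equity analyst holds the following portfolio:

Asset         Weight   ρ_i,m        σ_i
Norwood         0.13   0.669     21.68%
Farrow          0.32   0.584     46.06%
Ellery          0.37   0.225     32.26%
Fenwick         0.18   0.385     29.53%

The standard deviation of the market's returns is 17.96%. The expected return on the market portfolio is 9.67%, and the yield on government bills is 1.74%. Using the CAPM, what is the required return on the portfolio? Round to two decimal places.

8.46%

β_Norwood = 0.669 × 21.68% / 17.96% = 0.8076
β_Farrow = 0.584 × 46.06% / 17.96% = 1.4977
β_Ellery = 0.225 × 32.26% / 17.96% = 0.4041
β_Fenwick = 0.385 × 29.53% / 17.96% = 0.6330
β_P = Σ w_i β_i = 0.13×0.8076 + 0.32×1.4977 + 0.37×0.4041 + 0.18×0.6330 = 0.8477
MRP = 9.67% − 1.74% = 7.93%
E(R_P) = R_f + β_P × MRP = 1.74% + 0.8477 × 7.93% = 8.46%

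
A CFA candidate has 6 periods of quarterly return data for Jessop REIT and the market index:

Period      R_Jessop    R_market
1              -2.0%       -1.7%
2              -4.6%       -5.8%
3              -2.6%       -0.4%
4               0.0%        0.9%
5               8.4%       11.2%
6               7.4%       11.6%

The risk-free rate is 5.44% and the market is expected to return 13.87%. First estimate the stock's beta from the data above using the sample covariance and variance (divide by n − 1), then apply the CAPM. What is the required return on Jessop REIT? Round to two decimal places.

11.82%

Mean R_i = (-2.0 − 4.6 − 2.6 + 0.0 + 8.4 + 7.4) / 6 = 1.1000%
Mean R_m = (-1.7 − 5.8 − 0.4 + 0.9 + 11.2 + 11.6) / 6 = 2.6333%
Σ(R_i − R̄_i)(R_m − R̄_m) = 193.6600  ⇒  Cov = 193.6600 / 5 = 38.7320
Σ(R_m − R̄_m)² = 255.8933  ⇒  Var(R_m) = 255.8933 / 5 = 51.1787
β = Cov / Var(R_m) = 38.7320 / 51.1787 = 0.7568
MRP = 13.87% − 5.44% = 8.43%
E(R) = R_f + β × MRP = 5.44% + 0.7568 × 8.43% = 11.82%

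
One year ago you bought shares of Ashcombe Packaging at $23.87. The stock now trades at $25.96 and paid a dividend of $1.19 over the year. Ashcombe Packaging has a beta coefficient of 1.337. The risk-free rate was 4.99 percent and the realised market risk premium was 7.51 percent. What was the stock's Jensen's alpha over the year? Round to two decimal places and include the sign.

Realised HPR = (P1 + D1 − P0) / P0 = (25.96 + 1.19 − 23.87) / 23.87 = 3.28 / 23.87 = 13.7411%
CAPM required = R_f + β·MRP = 4.99% + 1.337 × 7.51% = 15.03087%
α = realised − required = 13.7411% − 15.03087% = -1.29%

-1.29%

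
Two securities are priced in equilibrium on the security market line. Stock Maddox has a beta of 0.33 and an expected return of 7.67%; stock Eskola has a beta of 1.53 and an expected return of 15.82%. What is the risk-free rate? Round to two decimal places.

5.43%

Both satisfy E(R) = R_f + β·MRP, so the slope of the SML is
MRP = (15.82% − 7.67%) / (1.53 − 0.33) = 8.15% / 1.20 = 6.7917%
R_f = E(R_Maddox) − β_Maddox·MRP = 7.67% − 0.33 × 6.7917% = 5.4287%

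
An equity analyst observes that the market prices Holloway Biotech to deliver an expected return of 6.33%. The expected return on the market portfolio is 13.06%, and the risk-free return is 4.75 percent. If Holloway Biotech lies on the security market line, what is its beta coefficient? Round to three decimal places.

0.190

MRP = 13.06% − 4.75% = 8.31%
β = (E(R) − R_f) / MRP = (6.33% − 4.75%) / 8.31% = 1.58% / 8.31% = 0.190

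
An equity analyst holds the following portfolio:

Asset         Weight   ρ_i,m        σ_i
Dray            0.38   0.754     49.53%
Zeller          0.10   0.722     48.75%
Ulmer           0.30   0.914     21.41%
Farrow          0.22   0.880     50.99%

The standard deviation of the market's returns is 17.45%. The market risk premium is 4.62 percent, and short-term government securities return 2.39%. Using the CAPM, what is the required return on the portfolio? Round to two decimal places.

β_Dray = 0.754 × 49.53% / 17.45% = 2.1402
β_Zeller = 0.722 × 48.75% / 17.45% = 2.0170
β_Ulmer = 0.914 × 21.41% / 17.45% = 1.1214
β_Farrow = 0.880 × 50.99% / 17.45% = 2.5714
β_P = Σ w_i β_i = 0.38×2.1402 + 0.10×2.0170 + 0.30×1.1214 + 0.22×2.5714 = 1.9171
E(R_P) = R_f + β_P × MRP = 2.39% + 1.9171 × 4.62% = 11.25%

11.25%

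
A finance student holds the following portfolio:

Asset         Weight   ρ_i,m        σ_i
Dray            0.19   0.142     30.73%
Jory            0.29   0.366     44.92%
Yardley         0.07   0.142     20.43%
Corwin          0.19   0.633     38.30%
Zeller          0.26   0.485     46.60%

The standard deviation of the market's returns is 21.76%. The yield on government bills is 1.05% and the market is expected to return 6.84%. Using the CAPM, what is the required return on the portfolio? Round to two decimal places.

β_Dray = 0.142 × 30.73% / 21.76% = 0.2005
β_Jory = 0.366 × 44.92% / 21.76% = 0.7555
β_Yardley = 0.142 × 20.43% / 21.76% = 0.1333
β_Corwin = 0.633 × 38.30% / 21.76% = 1.1141
β_Zeller = 0.485 × 46.60% / 21.76% = 1.0386
β_P = Σ w_i β_i = 0.19×0.2005 + 0.29×0.7555 + 0.07×0.1333 + 0.19×1.1141 + 0.26×1.0386 = 0.7482
MRP = 6.84% − 1.05% = 5.79%
E(R_P) = R_f + β_P × MRP = 1.05% + 0.7482 × 5.79% = 5.38%

5.38%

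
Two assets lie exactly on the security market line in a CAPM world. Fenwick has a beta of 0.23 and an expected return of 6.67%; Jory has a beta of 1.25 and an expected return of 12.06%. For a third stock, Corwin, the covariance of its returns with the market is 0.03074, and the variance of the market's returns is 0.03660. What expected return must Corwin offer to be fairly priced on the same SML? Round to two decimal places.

9.89%

MRP = (12.06% − 6.67%) / (1.25 − 0.23) = 5.2843%
R_f = 6.67% − 0.23 × 5.2843% = 5.4546%
β_Corwin = Cov / Var(R_m) = 0.03074 / 0.03660 = 0.8399
E(R_Corwin) = R_f + β × MRP = 5.4546% + 0.8399 × 5.2843% = 9.89%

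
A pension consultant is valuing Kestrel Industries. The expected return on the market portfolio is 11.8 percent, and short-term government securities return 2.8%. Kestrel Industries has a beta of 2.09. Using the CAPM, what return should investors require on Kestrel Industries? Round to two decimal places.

21.61%

Market risk premium = E(R_m) − R_f = 11.8% − 2.8% = 9.00%
E(R) = R_f + β × MRP = 2.8% + 2.09 × 9.0% = 21.61%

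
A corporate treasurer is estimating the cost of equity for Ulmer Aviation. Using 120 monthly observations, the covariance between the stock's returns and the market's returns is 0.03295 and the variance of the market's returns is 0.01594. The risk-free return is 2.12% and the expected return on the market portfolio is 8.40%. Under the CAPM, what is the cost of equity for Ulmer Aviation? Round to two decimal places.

β = Cov(R_i, R_m) / Var(R_m) = 0.03295 / 0.01594 = 2.0671
MRP = 8.40% − 2.12% = 6.28%
E(R) = R_f + β × MRP = 2.12% + 2.0671 × 6.28% = 15.10%

15.10%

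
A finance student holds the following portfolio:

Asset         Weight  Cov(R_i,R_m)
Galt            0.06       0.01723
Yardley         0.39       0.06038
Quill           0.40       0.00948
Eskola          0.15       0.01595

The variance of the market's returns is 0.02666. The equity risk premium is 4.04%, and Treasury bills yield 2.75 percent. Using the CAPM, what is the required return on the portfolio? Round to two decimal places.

7.41%

β_Galt = 0.01723 / 0.02666 = 0.6463
β_Yardley = 0.06038 / 0.02666 = 2.2648
β_Quill = 0.00948 / 0.02666 = 0.3556
β_Eskola = 0.01595 / 0.02666 = 0.5983
β_P = Σ w_i β_i = 0.06×0.6463 + 0.39×2.2648 + 0.40×0.3556 + 0.15×0.5983 = 1.1540
E(R_P) = R_f + β_P × MRP = 2.75% + 1.1540 × 4.04% = 7.41%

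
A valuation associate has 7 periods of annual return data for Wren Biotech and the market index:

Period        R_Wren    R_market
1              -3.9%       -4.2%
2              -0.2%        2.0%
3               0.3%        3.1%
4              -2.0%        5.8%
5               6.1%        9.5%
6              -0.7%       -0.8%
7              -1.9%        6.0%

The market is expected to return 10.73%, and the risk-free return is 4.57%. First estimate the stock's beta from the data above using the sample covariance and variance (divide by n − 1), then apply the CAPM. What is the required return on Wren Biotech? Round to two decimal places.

7.47%

Mean R_i = (-3.9 − 0.2 + 0.3 − 2.0 + 6.1 − 0.7 − 1.9) / 7 = -0.3286%
Mean R_m = (-4.2 + 2.0 + 3.1 + 5.8 + 9.5 − 0.8 + 6.0) / 7 = 3.0571%
Σ(R_i − R̄_i)(R_m − R̄_m) = 59.4514  ⇒  Cov = 59.4514 / 6 = 9.9086
Σ(R_m − R̄_m)² = 126.3571  ⇒  Var(R_m) = 126.3571 / 6 = 21.0595
β = Cov / Var(R_m) = 9.9086 / 21.0595 = 0.4705
MRP = 10.73% − 4.57% = 6.16%
E(R) = R_f + β × MRP = 4.57% + 0.4705 × 6.16% = 7.47%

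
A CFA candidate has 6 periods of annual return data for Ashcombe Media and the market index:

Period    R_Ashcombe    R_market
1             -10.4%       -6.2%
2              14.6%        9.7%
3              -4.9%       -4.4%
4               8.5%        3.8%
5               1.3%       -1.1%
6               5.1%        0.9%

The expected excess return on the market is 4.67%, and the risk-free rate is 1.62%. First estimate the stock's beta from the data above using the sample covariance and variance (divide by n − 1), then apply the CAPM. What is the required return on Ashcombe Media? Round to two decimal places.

8.79%

Mean R_i = (-10.4 + 14.6 − 4.9 + 8.5 + 1.3 + 5.1) / 6 = 2.3667%
Mean R_m = (-6.2 + 9.7 − 4.4 + 3.8 − 1.1 + 0.9) / 6 = 0.4500%
Σ(R_i − R̄_i)(R_m − R̄_m) = 256.7300  ⇒  Cov = 256.7300 / 5 = 51.3460
Σ(R_m − R̄_m)² = 167.1350  ⇒  Var(R_m) = 167.1350 / 5 = 33.4270
β = Cov / Var(R_m) = 51.3460 / 33.4270 = 1.5361
E(R) = R_f + β × MRP = 1.62% + 1.5361 × 4.67% = 8.79%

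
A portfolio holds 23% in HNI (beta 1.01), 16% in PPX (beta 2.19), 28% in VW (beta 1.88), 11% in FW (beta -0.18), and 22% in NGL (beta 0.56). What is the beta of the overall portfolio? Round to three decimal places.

β_P = Σ w_i β_i = 0.23×1.01 + 0.16×2.19 + 0.28×1.88 + 0.11×-0.18 + 0.22×0.56 = 1.2125

1.213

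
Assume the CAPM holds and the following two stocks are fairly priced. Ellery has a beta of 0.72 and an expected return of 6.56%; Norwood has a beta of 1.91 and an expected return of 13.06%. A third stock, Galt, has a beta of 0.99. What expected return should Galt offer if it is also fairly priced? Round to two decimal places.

MRP (SML slope) = (13.06% − 6.56%) / (1.91 − 0.72) = 6.50% / 1.19 = 5.4622%
R_f (intercept) = 6.56% − 0.72 × 5.4622% = 2.6272%
E(R_Galt) = R_f + β × MRP = 2.6272% + 0.99 × 5.4622% = 8.03%

8.03%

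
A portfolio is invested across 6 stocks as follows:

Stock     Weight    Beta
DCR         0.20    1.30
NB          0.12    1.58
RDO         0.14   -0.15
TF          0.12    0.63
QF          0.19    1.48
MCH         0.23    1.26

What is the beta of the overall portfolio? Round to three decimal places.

β_P = Σ w_i β_i = 0.20×1.30 + 0.12×1.58 + 0.14×-0.15 + 0.12×0.63 + 0.19×1.48 + 0.23×1.26 = 1.0752

1.075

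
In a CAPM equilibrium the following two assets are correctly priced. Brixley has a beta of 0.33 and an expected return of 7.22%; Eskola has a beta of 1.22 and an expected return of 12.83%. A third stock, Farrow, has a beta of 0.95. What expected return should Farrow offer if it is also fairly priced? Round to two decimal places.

11.13%

MRP (SML slope) = (12.83% − 7.22%) / (1.22 − 0.33) = 5.61% / 0.89 = 6.3034%
R_f (intercept) = 7.22% − 0.33 × 6.3034% = 5.1399%
E(R_Farrow) = R_f + β × MRP = 5.1399% + 0.95 × 6.3034% = 11.13%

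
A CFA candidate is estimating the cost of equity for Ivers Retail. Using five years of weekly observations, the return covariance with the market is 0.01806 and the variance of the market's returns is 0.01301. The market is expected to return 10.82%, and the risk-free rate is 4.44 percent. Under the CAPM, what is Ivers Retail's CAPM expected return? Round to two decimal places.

β = Cov(R_i, R_m) / Var(R_m) = 0.01806 / 0.01301 = 1.3882
MRP = 10.82% − 4.44% = 6.38%
E(R) = R_f + β × MRP = 4.44% + 1.3882 × 6.38% = 13.30%

13.30%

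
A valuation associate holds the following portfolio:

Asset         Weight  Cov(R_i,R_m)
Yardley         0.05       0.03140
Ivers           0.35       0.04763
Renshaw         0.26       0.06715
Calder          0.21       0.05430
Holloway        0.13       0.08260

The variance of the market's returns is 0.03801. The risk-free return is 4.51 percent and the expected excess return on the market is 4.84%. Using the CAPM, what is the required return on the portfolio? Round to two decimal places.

11.88%

β_Yardley = 0.03140 / 0.03801 = 0.8261
β_Ivers = 0.04763 / 0.03801 = 1.2531
β_Renshaw = 0.06715 / 0.03801 = 1.7666
β_Calder = 0.05430 / 0.03801 = 1.4286
β_Holloway = 0.08260 / 0.03801 = 2.1731
β_P = Σ w_i β_i = 0.05×0.8261 + 0.35×1.2531 + 0.26×1.7666 + 0.21×1.4286 + 0.13×2.1731 = 1.5217
E(R_P) = R_f + β_P × MRP = 4.51% + 1.5217 × 4.84% = 11.88%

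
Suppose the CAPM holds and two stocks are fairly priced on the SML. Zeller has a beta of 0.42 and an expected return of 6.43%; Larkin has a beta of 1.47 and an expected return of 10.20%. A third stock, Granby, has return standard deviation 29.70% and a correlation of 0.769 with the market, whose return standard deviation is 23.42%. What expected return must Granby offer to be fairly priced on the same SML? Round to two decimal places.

8.42%

MRP = (10.20% − 6.43%) / (1.47 − 0.42) = 3.5905%
R_f = 6.43% − 0.42 × 3.5905% = 4.9220%
β_Granby = ρ·σ_i/σ_m = 0.769 × 29.70 / 23.42 = 0.9752
E(R_Granby) = R_f + β × MRP = 4.9220% + 0.9752 × 3.5905% = 8.42%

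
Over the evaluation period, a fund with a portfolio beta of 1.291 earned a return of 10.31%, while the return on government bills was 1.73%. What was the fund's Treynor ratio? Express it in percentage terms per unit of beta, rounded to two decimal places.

6.65%

Treynor = (R_P − R_f) / β_P = (10.31% − 1.73%) / 1.2910 = 8.58% / 1.2910 = 6.65%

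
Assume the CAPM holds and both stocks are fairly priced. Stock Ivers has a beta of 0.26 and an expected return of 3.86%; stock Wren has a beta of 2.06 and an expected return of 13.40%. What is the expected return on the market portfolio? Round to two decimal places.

7.78%

Both satisfy E(R) = R_f + β·MRP, so the slope of the SML is
MRP = (13.40% − 3.86%) / (2.06 − 0.26) = 9.54% / 1.80 = 5.3000%
R_f = E(R_Ivers) − β_Ivers·MRP = 3.86% − 0.26 × 5.3000% = 2.4820%
E(R_m) = R_f + MRP = 2.4820% + 5.3000% = 7.78%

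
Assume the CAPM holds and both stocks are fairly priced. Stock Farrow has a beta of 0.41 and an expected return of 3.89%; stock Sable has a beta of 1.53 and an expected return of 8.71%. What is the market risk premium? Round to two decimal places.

Both satisfy E(R) = R_f + β·MRP, so the slope of the SML is
MRP = (8.71% − 3.89%) / (1.53 − 0.41) = 4.82% / 1.12 = 4.3036%

4.30%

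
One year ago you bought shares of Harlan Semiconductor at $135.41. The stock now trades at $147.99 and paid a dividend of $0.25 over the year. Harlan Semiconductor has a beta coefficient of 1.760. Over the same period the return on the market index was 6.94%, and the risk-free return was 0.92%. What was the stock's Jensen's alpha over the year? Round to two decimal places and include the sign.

-2.04%

Realised HPR = (P1 + D1 − P0) / P0 = (147.99 + 0.25 − 135.41) / 135.41 = 12.83 / 135.41 = 9.4749%
MRP = 6.94% − 0.92% = 6.02%
CAPM required = R_f + β·MRP = 0.92% + 1.760 × 6.02% = 11.51520%
α = realised − required = 9.4749% − 11.51520% = -2.04%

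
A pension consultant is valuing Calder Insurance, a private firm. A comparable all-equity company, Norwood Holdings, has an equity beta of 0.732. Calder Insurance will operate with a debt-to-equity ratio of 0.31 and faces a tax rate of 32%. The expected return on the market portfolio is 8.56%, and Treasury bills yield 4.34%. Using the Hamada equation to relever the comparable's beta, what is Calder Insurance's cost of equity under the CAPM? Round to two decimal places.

β_L = β_U × [1 + (1 − t)(D/E)] = 0.732 × [1 + (1 − 0.32) × 0.31]
    = 0.732 × [1 + 0.68 × 0.31] = 0.732 × 1.2108 = 0.8863
MRP = 8.56% − 4.34% = 4.22%
E(R) = R_f + β_L × MRP = 4.34% + 0.8863 × 4.22% = 8.08%

8.08%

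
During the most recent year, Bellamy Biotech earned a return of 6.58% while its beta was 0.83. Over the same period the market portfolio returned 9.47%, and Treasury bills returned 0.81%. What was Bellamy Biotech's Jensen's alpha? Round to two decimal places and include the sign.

-1.42%

Market excess return = 9.47% − 0.81% = 8.66%
CAPM benchmark = R_f + β(R_m − R_f) = 0.81% + 0.83 × 8.66% = 7.9978%
α = actual − benchmark = 6.58% − 7.9978% = -1.42%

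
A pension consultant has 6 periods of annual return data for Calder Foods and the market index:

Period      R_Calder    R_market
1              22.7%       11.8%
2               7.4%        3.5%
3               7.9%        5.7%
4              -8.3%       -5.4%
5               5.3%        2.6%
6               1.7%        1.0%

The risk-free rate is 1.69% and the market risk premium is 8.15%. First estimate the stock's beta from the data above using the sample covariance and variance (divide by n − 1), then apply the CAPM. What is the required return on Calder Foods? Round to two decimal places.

16.09%

Mean R_i = (22.7 + 7.4 + 7.9 − 8.3 + 5.3 + 1.7) / 6 = 6.1167%
Mean R_m = (11.8 + 3.5 + 5.7 − 5.4 + 2.6 + 1.0) / 6 = 3.2000%
Σ(R_i − R̄_i)(R_m − R̄_m) = 281.6500  ⇒  Cov = 281.6500 / 5 = 56.3300
Σ(R_m − R̄_m)² = 159.4600  ⇒  Var(R_m) = 159.4600 / 5 = 31.8920
β = Cov / Var(R_m) = 56.3300 / 31.8920 = 1.7663
E(R) = R_f + β × MRP = 1.69% + 1.7663 × 8.15% = 16.09%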